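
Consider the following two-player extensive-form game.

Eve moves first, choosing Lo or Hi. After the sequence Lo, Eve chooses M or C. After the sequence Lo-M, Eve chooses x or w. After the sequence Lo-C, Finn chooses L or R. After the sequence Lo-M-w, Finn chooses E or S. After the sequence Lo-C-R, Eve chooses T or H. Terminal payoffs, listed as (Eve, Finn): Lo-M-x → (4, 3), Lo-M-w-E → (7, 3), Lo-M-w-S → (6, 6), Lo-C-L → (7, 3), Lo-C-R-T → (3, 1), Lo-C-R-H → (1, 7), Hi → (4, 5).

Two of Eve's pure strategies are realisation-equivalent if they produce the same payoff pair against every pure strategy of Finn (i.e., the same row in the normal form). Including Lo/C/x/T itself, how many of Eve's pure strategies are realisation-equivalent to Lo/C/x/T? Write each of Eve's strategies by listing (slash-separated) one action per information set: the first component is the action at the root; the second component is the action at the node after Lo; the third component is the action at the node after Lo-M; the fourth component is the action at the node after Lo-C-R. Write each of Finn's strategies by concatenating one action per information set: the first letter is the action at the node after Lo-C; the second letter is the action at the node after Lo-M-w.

Row for Lo/C/x/T (columns LE, LS, RE, RS): (7,3) (7,3) (3,1) (3,1).
Under Lo/C/x/T, Eve's choice at the node after Lo-M can never be reached regardless of what Finn does, so varying those choices leaves every outcome unchanged.
Holding the reachable choices fixed and varying the unreachable one freely already gives 2 equivalent strategies.
No other strategy reproduces this row, so those 2 are the full class: Lo/C/x/T, Lo/C/w/T.

2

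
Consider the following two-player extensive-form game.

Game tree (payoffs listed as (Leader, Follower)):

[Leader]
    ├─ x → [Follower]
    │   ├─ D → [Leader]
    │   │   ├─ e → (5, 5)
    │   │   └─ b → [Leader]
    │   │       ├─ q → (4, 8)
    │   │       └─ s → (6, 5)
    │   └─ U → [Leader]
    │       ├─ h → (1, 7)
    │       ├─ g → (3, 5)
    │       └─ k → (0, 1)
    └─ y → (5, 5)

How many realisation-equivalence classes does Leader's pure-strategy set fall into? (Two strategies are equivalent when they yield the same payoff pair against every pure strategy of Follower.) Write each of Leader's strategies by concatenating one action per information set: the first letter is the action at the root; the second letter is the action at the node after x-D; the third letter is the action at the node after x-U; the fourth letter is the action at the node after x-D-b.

Leader has 24 pure strategies: xehq, xehs, xegq, xegs, xekq, xeks, xbhq, xbhs, xbgq, xbgs, xbkq, xbks, yehq, yehs, yegq, yegs, yekq, yeks, ybhq, ybhs, ybgq, ybgs, ybkq, ybks. Columns: D, U.
{xehq, xehs} → row (5,5) (1,7)
{xegq, xegs} → row (5,5) (3,5)
{xekq, xeks} → row (5,5) (0,1)
{xbhq} → row (4,8) (1,7)
{xbhs} → row (6,5) (1,7)
{xbgq} → row (4,8) (3,5)
{xbgs} → row (6,5) (3,5)
{xbkq} → row (4,8) (0,1)
{xbks} → row (6,5) (0,1)
{yehq, yehs, yegq, yegs, yekq, yeks, ybhq, ybhs, ybgq, ybgs, ybkq, ybks} → row (5,5) (5,5)
That's 10 distinct rows out of 24 strategies.

10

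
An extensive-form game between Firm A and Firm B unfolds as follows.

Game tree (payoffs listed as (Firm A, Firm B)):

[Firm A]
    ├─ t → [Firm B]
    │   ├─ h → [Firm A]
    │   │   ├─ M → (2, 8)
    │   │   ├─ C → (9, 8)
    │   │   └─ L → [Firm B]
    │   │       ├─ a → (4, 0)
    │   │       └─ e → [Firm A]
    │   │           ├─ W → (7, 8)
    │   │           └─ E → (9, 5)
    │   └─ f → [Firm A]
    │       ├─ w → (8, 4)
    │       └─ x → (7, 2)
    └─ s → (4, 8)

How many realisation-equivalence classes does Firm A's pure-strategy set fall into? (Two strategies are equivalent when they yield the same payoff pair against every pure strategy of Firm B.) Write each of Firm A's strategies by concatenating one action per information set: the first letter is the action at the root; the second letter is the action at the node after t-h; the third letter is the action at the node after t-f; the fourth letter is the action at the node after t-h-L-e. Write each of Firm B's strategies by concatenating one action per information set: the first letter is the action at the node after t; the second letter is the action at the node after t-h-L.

Firm A has 24 pure strategies: tMwW, tMwE, tMxW, tMxE, tCwW, tCwE, tCxW, tCxE, tLwW, tLwE, tLxW, tLxE, sMwW, sMwE, sMxW, sMxE, sCwW, sCwE, sCxW, sCxE, sLwW, sLwE, sLxW, sLxE. Columns: ha, he, fa, fe.
{tMwW, tMwE} → row (2,8) (2,8) (8,4) (8,4)
{tMxW, tMxE} → row (2,8) (2,8) (7,2) (7,2)
{tCwW, tCwE} → row (9,8) (9,8) (8,4) (8,4)
{tCxW, tCxE} → row (9,8) (9,8) (7,2) (7,2)
{tLwW} → row (4,0) (7,8) (8,4) (8,4)
{tLwE} → row (4,0) (9,5) (8,4) (8,4)
{tLxW} → row (4,0) (7,8) (7,2) (7,2)
{tLxE} → row (4,0) (9,5) (7,2) (7,2)
{sMwW, sMwE, sMxW, sMxE, sCwW, sCwE, sCxW, sCxE, sLwW, sLwE, sLxW, sLxE} → row (4,8) (4,8) (4,8) (4,8)
That's 9 distinct rows out of 24 strategies.

9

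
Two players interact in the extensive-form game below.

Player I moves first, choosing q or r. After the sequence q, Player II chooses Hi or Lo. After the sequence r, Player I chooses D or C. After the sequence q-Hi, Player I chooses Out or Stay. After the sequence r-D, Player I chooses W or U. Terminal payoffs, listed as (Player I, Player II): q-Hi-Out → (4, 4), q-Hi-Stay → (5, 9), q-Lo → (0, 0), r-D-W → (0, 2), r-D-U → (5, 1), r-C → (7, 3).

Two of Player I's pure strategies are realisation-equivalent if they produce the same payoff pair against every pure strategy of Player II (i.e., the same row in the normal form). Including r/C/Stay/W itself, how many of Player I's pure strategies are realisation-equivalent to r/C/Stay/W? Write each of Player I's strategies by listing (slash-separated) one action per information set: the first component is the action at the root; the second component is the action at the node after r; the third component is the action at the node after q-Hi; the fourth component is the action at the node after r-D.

Row for r/C/Stay/W (columns Hi, Lo): (7,3) (7,3).
Under r/C/Stay/W, Player I's choice at the node after q-Hi and at the node after r-D can never be reached regardless of what Player II does, so varying those choices leaves every outcome unchanged.
Holding the reachable choices fixed and varying the unreachable ones freely already gives 2 × 2 = 4 equivalent strategies.
No other strategy reproduces this row, so those 4 are the full class: r/C/Out/W, r/C/Out/U, r/C/Stay/W, r/C/Stay/U.

4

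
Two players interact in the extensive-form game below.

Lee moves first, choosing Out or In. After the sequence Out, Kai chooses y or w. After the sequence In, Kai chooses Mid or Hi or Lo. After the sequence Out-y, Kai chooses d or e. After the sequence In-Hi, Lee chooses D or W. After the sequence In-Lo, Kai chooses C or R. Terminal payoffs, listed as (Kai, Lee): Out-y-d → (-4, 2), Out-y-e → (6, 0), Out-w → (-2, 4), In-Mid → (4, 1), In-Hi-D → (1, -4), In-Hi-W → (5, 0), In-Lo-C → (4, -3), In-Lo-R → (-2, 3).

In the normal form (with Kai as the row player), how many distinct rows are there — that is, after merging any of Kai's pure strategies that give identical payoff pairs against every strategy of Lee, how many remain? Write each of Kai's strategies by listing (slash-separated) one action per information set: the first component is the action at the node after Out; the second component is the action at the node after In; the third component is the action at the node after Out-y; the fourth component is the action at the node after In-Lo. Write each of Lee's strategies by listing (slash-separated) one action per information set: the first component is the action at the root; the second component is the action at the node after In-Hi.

12

Kai has 24 pure strategies: y/Mid/d/C, y/Mid/d/R, y/Mid/e/C, y/Mid/e/R, y/Hi/d/C, y/Hi/d/R, y/Hi/e/C, y/Hi/e/R, y/Lo/d/C, y/Lo/d/R, y/Lo/e/C, y/Lo/e/R, w/Mid/d/C, w/Mid/d/R, w/Mid/e/C, w/Mid/e/R, w/Hi/d/C, w/Hi/d/R, w/Hi/e/C, w/Hi/e/R, w/Lo/d/C, w/Lo/d/R, w/Lo/e/C, w/Lo/e/R. Columns: Out/D, Out/W, In/D, In/W.
{y/Mid/d/C, y/Mid/d/R} → row (-4,2) (-4,2) (4,1) (4,1)
{y/Mid/e/C, y/Mid/e/R} → row (6,0) (6,0) (4,1) (4,1)
{y/Hi/d/C, y/Hi/d/R} → row (-4,2) (-4,2) (1,-4) (5,0)
{y/Hi/e/C, y/Hi/e/R} → row (6,0) (6,0) (1,-4) (5,0)
{y/Lo/d/C} → row (-4,2) (-4,2) (4,-3) (4,-3)
{y/Lo/d/R} → row (-4,2) (-4,2) (-2,3) (-2,3)
{y/Lo/e/C} → row (6,0) (6,0) (4,-3) (4,-3)
{y/Lo/e/R} → row (6,0) (6,0) (-2,3) (-2,3)
{w/Mid/d/C, w/Mid/d/R, w/Mid/e/C, w/Mid/e/R} → row (-2,4) (-2,4) (4,1) (4,1)
{w/Hi/d/C, w/Hi/d/R, w/Hi/e/C, w/Hi/e/R} → row (-2,4) (-2,4) (1,-4) (5,0)
{w/Lo/d/C, w/Lo/e/C} → row (-2,4) (-2,4) (4,-3) (4,-3)
{w/Lo/d/R, w/Lo/e/R} → row (-2,4) (-2,4) (-2,3) (-2,3)
That's 12 distinct rows out of 24 strategies.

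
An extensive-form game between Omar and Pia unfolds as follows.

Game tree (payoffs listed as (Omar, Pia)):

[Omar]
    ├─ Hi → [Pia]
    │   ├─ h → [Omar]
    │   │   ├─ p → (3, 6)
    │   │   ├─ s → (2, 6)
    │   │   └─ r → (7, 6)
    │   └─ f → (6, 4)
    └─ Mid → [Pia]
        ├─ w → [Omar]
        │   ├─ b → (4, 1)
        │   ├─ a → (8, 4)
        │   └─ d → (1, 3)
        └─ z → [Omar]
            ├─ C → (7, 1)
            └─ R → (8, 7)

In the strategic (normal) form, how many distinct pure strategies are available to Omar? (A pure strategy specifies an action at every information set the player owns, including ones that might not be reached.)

Omar owns the root with actions {Hi, Mid} — two choices.
Omar owns the node after Hi-h with actions {p, s, r} — three choices.
Omar owns the node after Mid-w with actions {b, a, d} — three choices.
Omar owns the node after Mid-z with actions {C, R} — two choices.
A pure strategy fixes one action at each information set independently, so the count is the product 2 × 3 × 3 × 2 = 36.
(For reference, Pia has 4 pure strategies, giving a 36×4 normal-form matrix.)

36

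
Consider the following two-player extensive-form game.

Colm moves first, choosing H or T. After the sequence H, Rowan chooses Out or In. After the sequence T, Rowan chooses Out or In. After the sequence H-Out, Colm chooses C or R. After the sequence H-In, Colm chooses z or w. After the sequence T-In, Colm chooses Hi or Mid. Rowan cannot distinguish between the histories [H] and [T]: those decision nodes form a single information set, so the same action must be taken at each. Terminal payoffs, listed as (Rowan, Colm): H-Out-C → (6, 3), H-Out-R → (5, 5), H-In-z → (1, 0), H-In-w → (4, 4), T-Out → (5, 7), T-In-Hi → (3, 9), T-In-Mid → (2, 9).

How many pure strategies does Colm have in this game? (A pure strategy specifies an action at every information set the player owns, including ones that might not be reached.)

16

Colm owns the root with actions {H, T} — two choices.
Colm owns the node after H-Out with actions {C, R} — two choices.
Colm owns the node after H-In with actions {z, w} — two choices.
Colm owns the node after T-In with actions {Hi, Mid} — two choices.
A pure strategy fixes one action at each information set independently, so the count is the product 2 × 2 × 2 × 2 = 16.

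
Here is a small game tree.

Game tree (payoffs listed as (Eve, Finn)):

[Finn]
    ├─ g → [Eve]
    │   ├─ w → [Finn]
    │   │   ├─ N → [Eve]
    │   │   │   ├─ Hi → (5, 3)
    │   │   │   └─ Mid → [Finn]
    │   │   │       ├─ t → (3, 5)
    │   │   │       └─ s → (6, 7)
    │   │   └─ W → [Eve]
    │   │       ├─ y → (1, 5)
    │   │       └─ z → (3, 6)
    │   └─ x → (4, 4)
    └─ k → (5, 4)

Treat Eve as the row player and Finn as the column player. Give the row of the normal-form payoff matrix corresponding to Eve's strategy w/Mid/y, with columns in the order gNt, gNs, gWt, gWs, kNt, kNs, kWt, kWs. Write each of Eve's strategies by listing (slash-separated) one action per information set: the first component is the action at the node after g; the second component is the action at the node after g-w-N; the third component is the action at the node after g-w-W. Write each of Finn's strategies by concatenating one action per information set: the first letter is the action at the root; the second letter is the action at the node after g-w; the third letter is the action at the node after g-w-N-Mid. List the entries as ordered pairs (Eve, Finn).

(3,5) (6,7) (1,5) (1,5) (5,4) (5,4) (5,4) (5,4)

vs gNt: Finn plays g → Eve plays w at [g] → Finn plays N at [g-w] → Eve plays Mid at [g-w-N] → Finn plays t at [g-w-N-Mid] → (3, 5)
vs gNs: Finn plays g → Eve plays w at [g] → Finn plays N at [g-w] → Eve plays Mid at [g-w-N] → Finn plays s at [g-w-N-Mid] → (6, 7)
vs gWt: Finn plays g → Eve plays w at [g] → Finn plays W at [g-w] → Eve plays y at [g-w-W] → (1, 5)
vs gWs: Finn plays g → Eve plays w at [g] → Finn plays W at [g-w] → Eve plays y at [g-w-W] → (1, 5)
vs kNt: Finn plays k → (5, 4)
vs kNs: Finn plays k → (5, 4)
vs kWt: Finn plays k → (5, 4)
vs kWs: Finn plays k → (5, 4)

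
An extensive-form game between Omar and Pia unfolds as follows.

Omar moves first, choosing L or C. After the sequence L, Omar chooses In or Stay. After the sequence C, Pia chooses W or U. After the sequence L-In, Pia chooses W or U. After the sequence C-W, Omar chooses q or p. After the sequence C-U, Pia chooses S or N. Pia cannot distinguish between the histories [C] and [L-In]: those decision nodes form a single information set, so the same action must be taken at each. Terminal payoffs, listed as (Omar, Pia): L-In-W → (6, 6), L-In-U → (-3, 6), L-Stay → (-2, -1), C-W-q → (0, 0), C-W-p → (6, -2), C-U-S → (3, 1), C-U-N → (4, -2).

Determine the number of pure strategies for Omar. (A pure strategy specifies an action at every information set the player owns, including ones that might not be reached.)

8

Omar owns the root with actions {L, C} — two choices.
Omar owns the node after L with actions {In, Stay} — two choices.
Omar owns the node after C-W with actions {q, p} — two choices.
A pure strategy fixes one action at each information set independently, so the count is the product 2 × 2 × 2 = 8.
(For reference, Pia has 4 pure strategies, giving a 8×4 normal-form matrix.)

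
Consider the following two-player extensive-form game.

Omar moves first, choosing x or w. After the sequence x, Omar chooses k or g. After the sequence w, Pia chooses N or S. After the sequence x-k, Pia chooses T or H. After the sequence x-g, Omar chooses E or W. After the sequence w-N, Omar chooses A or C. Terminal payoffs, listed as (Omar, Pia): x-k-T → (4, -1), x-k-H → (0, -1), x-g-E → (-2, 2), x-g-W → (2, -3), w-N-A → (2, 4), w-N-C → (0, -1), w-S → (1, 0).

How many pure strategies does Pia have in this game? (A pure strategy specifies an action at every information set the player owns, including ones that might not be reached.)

4

Pia owns the node after w with actions {N, S} — two choices.
Pia owns the node after x-k with actions {T, H} — two choices.
A pure strategy fixes one action at each information set independently, so the count is the product 2 × 2 = 4.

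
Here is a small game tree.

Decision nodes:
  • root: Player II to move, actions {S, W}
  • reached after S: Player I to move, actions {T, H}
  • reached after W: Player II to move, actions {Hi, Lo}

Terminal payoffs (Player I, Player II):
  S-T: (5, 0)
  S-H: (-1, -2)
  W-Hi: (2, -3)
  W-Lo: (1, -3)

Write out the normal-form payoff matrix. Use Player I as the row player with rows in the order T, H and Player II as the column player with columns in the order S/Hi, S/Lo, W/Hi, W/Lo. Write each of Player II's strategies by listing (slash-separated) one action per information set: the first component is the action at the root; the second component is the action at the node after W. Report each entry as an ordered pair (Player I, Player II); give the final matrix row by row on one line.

Row T: S/Hi→(5,0), S/Lo→(5,0), W/Hi→(2,-3), W/Lo→(1,-3)
Row H: S/Hi→(-1,-2), S/Lo→(-1,-2), W/Hi→(2,-3), W/Lo→(1,-3)

T: (5,0) (5,0) (2,-3) (1,-3) | H: (-1,-2) (-1,-2) (2,-3) (1,-3)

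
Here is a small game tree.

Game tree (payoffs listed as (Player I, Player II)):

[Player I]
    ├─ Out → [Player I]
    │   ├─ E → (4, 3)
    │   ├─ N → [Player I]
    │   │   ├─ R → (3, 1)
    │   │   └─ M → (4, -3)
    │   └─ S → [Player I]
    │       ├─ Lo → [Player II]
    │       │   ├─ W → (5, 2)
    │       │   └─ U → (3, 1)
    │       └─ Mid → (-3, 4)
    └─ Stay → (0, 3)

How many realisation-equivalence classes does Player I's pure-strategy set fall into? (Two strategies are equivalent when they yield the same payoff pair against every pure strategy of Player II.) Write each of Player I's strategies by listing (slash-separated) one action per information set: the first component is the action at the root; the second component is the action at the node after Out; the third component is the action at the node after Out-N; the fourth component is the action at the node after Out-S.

6

Player I has 24 pure strategies: Out/E/R/Lo, Out/E/R/Mid, Out/E/M/Lo, Out/E/M/Mid, Out/N/R/Lo, Out/N/R/Mid, Out/N/M/Lo, Out/N/M/Mid, Out/S/R/Lo, Out/S/R/Mid, Out/S/M/Lo, Out/S/M/Mid, Stay/E/R/Lo, Stay/E/R/Mid, Stay/E/M/Lo, Stay/E/M/Mid, Stay/N/R/Lo, Stay/N/R/Mid, Stay/N/M/Lo, Stay/N/M/Mid, Stay/S/R/Lo, Stay/S/R/Mid, Stay/S/M/Lo, Stay/S/M/Mid. Columns: W, U.
{Out/E/R/Lo, Out/E/R/Mid, Out/E/M/Lo, Out/E/M/Mid} → row (4,3) (4,3)
{Out/N/R/Lo, Out/N/R/Mid} → row (3,1) (3,1)
{Out/N/M/Lo, Out/N/M/Mid} → row (4,-3) (4,-3)
{Out/S/R/Lo, Out/S/M/Lo} → row (5,2) (3,1)
{Out/S/R/Mid, Out/S/M/Mid} → row (-3,4) (-3,4)
{Stay/E/R/Lo, Stay/E/R/Mid, Stay/E/M/Lo, Stay/E/M/Mid, Stay/N/R/Lo, Stay/N/R/Mid, Stay/N/M/Lo, Stay/N/M/Mid, Stay/S/R/Lo, Stay/S/R/Mid, Stay/S/M/Lo, Stay/S/M/Mid} → row (0,3) (0,3)
That's 6 distinct rows out of 24 strategies.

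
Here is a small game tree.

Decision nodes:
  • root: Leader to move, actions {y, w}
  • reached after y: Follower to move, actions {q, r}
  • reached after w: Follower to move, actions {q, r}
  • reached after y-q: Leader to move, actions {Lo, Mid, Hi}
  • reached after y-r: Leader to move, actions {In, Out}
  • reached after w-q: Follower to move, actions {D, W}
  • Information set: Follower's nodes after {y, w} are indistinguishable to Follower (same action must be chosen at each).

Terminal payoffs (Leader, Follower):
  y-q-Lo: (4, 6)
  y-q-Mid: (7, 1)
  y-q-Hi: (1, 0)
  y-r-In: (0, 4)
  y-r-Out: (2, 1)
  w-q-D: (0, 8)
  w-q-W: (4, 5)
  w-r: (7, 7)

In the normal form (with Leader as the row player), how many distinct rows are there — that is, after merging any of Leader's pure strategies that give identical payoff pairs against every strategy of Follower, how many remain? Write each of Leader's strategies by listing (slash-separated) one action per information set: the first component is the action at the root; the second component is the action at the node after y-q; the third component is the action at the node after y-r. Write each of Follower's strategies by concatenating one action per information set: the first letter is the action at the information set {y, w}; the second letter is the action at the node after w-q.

7

Leader has 12 pure strategies: y/Lo/In, y/Lo/Out, y/Mid/In, y/Mid/Out, y/Hi/In, y/Hi/Out, w/Lo/In, w/Lo/Out, w/Mid/In, w/Mid/Out, w/Hi/In, w/Hi/Out. Columns: qD, qW, rD, rW.
{y/Lo/In} → row (4,6) (4,6) (0,4) (0,4)
{y/Lo/Out} → row (4,6) (4,6) (2,1) (2,1)
{y/Mid/In} → row (7,1) (7,1) (0,4) (0,4)
{y/Mid/Out} → row (7,1) (7,1) (2,1) (2,1)
{y/Hi/In} → row (1,0) (1,0) (0,4) (0,4)
{y/Hi/Out} → row (1,0) (1,0) (2,1) (2,1)
{w/Lo/In, w/Lo/Out, w/Mid/In, w/Mid/Out, w/Hi/In, w/Hi/Out} → row (0,8) (4,5) (7,7) (7,7)
That's 7 distinct rows out of 12 strategies.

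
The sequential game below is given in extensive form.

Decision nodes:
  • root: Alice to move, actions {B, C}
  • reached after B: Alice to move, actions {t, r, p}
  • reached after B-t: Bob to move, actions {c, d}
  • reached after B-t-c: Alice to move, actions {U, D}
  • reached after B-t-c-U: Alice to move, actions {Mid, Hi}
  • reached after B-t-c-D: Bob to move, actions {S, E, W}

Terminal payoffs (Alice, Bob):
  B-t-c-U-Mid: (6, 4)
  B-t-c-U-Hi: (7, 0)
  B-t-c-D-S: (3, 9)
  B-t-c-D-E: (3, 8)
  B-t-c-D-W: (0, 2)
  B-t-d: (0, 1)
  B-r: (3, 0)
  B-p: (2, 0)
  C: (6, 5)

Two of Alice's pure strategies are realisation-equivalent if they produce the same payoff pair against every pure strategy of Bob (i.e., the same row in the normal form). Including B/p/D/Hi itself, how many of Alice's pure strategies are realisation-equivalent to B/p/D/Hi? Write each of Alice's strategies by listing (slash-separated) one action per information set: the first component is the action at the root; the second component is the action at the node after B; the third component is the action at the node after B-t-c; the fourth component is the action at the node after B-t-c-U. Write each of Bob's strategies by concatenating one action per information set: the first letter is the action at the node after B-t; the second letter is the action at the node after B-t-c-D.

4

Row for B/p/D/Hi (columns cS, cE, cW, dS, dE, dW): (2,0) (2,0) (2,0) (2,0) (2,0) (2,0).
Under B/p/D/Hi, Alice's choice at the node after B-t-c and at the node after B-t-c-U can never be reached regardless of what Bob does, so varying those choices leaves every outcome unchanged.
Holding the reachable choices fixed and varying the unreachable ones freely already gives 2 × 2 = 4 equivalent strategies.
No other strategy reproduces this row, so those 4 are the full class: B/p/U/Mid, B/p/U/Hi, B/p/D/Mid, B/p/D/Hi.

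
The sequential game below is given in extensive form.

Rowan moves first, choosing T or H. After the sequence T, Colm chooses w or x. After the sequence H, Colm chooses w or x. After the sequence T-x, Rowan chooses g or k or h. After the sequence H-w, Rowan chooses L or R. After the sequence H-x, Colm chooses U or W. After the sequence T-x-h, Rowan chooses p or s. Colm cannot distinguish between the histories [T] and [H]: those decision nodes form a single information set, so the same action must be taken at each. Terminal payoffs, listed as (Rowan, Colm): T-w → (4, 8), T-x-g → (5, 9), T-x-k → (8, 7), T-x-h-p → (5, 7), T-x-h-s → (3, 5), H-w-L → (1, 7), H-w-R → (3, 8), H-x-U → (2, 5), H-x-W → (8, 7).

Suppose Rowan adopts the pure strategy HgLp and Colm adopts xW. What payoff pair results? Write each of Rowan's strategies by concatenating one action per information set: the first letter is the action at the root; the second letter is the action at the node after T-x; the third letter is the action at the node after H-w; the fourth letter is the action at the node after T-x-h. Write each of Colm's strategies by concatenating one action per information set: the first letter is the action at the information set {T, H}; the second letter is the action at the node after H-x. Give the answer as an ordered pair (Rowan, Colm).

(8, 7)

Trace the play path from the root:
  Rowan plays H
  Colm plays x at [H]
  Colm plays W at [H-x]
→ terminal payoff (8, 7).
(Rowan's choice at the node after T-x is never reached on this path, so it doesn't affect the outcome.)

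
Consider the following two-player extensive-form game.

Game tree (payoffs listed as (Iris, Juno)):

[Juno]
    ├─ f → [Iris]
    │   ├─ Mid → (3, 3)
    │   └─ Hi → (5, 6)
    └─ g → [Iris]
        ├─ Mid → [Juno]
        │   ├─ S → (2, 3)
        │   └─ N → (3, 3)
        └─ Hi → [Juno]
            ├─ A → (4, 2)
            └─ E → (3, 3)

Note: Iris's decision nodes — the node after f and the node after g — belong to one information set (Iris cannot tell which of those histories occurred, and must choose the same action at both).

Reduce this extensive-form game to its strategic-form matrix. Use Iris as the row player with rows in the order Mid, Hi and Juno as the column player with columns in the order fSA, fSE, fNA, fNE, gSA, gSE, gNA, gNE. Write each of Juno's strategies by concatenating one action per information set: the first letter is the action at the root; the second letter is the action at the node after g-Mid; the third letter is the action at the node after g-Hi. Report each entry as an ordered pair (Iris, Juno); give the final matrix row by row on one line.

Mid: (3,3) (3,3) (3,3) (3,3) (2,3) (2,3) (3,3) (3,3) | Hi: (5,6) (5,6) (5,6) (5,6) (4,2) (3,3) (4,2) (3,3)

          fSA      fSE      fNA      fNE      gSA      gSE      gNA      gNE
 Mid    (3,3)    (3,3)    (3,3)    (3,3)    (2,3)    (2,3)    (3,3)    (3,3)
  Hi    (5,6)    (5,6)    (5,6)    (5,6)    (4,2)    (3,3)    (4,2)    (3,3)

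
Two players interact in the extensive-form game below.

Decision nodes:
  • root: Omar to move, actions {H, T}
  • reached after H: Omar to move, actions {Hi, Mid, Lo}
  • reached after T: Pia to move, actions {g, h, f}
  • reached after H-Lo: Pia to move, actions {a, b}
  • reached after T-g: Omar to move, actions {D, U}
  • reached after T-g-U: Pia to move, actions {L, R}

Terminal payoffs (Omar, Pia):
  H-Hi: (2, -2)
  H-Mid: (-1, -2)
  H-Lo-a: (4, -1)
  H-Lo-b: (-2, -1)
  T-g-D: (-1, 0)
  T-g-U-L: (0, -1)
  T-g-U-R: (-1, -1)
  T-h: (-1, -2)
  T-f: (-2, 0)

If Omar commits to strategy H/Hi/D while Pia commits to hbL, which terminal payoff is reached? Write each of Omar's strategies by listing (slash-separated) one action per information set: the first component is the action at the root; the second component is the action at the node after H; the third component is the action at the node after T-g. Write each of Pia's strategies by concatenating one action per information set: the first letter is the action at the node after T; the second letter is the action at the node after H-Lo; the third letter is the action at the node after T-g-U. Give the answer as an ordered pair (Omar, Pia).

Trace the play path from the root:
  Omar plays H
  Omar plays Hi at [H]
→ terminal payoff (2, -2).
(Omar's choice at the node after T-g is never reached on this path, so it doesn't affect the outcome.)

(2, -2)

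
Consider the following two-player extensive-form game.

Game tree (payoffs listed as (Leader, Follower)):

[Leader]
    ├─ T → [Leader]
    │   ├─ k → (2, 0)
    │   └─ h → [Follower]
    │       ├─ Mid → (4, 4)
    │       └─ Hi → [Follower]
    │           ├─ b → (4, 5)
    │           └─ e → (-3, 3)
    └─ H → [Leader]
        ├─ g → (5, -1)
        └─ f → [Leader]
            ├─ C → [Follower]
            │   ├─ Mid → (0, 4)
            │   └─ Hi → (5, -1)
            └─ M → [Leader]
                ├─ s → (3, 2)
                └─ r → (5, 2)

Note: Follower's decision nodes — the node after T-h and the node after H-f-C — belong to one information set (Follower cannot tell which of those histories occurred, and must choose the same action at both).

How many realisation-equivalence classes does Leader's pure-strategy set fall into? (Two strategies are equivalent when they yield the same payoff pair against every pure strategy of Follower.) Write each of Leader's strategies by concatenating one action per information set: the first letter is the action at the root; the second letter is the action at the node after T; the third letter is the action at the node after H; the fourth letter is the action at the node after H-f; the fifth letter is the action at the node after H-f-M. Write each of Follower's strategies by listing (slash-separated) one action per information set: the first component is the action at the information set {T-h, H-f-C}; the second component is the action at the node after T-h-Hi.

6

Leader has 32 pure strategies: TkgCs, TkgCr, TkgMs, TkgMr, TkfCs, TkfCr, TkfMs, TkfMr, ThgCs, ThgCr, ThgMs, ThgMr, ThfCs, ThfCr, ThfMs, ThfMr, HkgCs, HkgCr, HkgMs, HkgMr, HkfCs, HkfCr, HkfMs, HkfMr, HhgCs, HhgCr, HhgMs, HhgMr, HhfCs, HhfCr, HhfMs, HhfMr. Columns: Mid/b, Mid/e, Hi/b, Hi/e.
{TkgCs, TkgCr, TkgMs, TkgMr, TkfCs, TkfCr, TkfMs, TkfMr} → row (2,0) (2,0) (2,0) (2,0)
{ThgCs, ThgCr, ThgMs, ThgMr, ThfCs, ThfCr, ThfMs, ThfMr} → row (4,4) (4,4) (4,5) (-3,3)
{HkgCs, HkgCr, HkgMs, HkgMr, HhgCs, HhgCr, HhgMs, HhgMr} → row (5,-1) (5,-1) (5,-1) (5,-1)
{HkfCs, HkfCr, HhfCs, HhfCr} → row (0,4) (0,4) (5,-1) (5,-1)
{HkfMs, HhfMs} → row (3,2) (3,2) (3,2) (3,2)
{HkfMr, HhfMr} → row (5,2) (5,2) (5,2) (5,2)
That's 6 distinct rows out of 32 strategies.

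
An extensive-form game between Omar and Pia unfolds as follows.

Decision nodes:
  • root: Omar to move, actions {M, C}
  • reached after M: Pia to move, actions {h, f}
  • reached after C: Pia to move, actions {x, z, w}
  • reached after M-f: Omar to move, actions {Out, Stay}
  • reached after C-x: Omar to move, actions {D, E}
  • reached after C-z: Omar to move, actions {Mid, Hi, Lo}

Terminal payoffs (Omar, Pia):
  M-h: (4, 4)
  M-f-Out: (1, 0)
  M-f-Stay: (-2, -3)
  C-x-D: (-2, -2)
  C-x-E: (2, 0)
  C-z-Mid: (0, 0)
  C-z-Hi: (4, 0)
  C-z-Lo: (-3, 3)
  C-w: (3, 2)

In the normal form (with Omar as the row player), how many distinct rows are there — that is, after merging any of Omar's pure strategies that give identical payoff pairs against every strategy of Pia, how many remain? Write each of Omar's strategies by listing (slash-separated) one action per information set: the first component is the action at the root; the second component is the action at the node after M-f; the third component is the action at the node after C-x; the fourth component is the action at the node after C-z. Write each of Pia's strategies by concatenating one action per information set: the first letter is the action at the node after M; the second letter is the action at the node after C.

8

Omar has 24 pure strategies: M/Out/D/Mid, M/Out/D/Hi, M/Out/D/Lo, M/Out/E/Mid, M/Out/E/Hi, M/Out/E/Lo, M/Stay/D/Mid, M/Stay/D/Hi, M/Stay/D/Lo, M/Stay/E/Mid, M/Stay/E/Hi, M/Stay/E/Lo, C/Out/D/Mid, C/Out/D/Hi, C/Out/D/Lo, C/Out/E/Mid, C/Out/E/Hi, C/Out/E/Lo, C/Stay/D/Mid, C/Stay/D/Hi, C/Stay/D/Lo, C/Stay/E/Mid, C/Stay/E/Hi, C/Stay/E/Lo. Columns: hx, hz, hw, fx, fz, fw.
{M/Out/D/Mid, M/Out/D/Hi, M/Out/D/Lo, M/Out/E/Mid, M/Out/E/Hi, M/Out/E/Lo} → row (4,4) (4,4) (4,4) (1,0) (1,0) (1,0)
{M/Stay/D/Mid, M/Stay/D/Hi, M/Stay/D/Lo, M/Stay/E/Mid, M/Stay/E/Hi, M/Stay/E/Lo} → row (4,4) (4,4) (4,4) (-2,-3) (-2,-3) (-2,-3)
{C/Out/D/Mid, C/Stay/D/Mid} → row (-2,-2) (0,0) (3,2) (-2,-2) (0,0) (3,2)
{C/Out/D/Hi, C/Stay/D/Hi} → row (-2,-2) (4,0) (3,2) (-2,-2) (4,0) (3,2)
{C/Out/D/Lo, C/Stay/D/Lo} → row (-2,-2) (-3,3) (3,2) (-2,-2) (-3,3) (3,2)
{C/Out/E/Mid, C/Stay/E/Mid} → row (2,0) (0,0) (3,2) (2,0) (0,0) (3,2)
{C/Out/E/Hi, C/Stay/E/Hi} → row (2,0) (4,0) (3,2) (2,0) (4,0) (3,2)
{C/Out/E/Lo, C/Stay/E/Lo} → row (2,0) (-3,3) (3,2) (2,0) (-3,3) (3,2)
That's 8 distinct rows out of 24 strategies.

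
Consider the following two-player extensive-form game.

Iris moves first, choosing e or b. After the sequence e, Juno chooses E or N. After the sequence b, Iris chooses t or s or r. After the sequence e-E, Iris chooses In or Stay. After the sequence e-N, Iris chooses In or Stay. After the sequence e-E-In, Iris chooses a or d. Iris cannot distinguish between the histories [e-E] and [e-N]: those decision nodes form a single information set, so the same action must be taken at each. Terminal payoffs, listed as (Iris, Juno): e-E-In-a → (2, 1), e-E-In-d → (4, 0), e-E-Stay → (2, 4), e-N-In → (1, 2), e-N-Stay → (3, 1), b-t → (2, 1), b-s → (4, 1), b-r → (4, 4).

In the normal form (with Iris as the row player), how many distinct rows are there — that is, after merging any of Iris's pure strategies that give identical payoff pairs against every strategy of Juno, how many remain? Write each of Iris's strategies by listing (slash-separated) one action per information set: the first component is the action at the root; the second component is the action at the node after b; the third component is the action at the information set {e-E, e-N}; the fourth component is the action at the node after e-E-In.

Iris has 24 pure strategies: e/t/In/a, e/t/In/d, e/t/Stay/a, e/t/Stay/d, e/s/In/a, e/s/In/d, e/s/Stay/a, e/s/Stay/d, e/r/In/a, e/r/In/d, e/r/Stay/a, e/r/Stay/d, b/t/In/a, b/t/In/d, b/t/Stay/a, b/t/Stay/d, b/s/In/a, b/s/In/d, b/s/Stay/a, b/s/Stay/d, b/r/In/a, b/r/In/d, b/r/Stay/a, b/r/Stay/d. Columns: E, N.
{e/t/In/a, e/s/In/a, e/r/In/a} → row (2,1) (1,2)
{e/t/In/d, e/s/In/d, e/r/In/d} → row (4,0) (1,2)
{e/t/Stay/a, e/t/Stay/d, e/s/Stay/a, e/s/Stay/d, e/r/Stay/a, e/r/Stay/d} → row (2,4) (3,1)
{b/t/In/a, b/t/In/d, b/t/Stay/a, b/t/Stay/d} → row (2,1) (2,1)
{b/s/In/a, b/s/In/d, b/s/Stay/a, b/s/Stay/d} → row (4,1) (4,1)
{b/r/In/a, b/r/In/d, b/r/Stay/a, b/r/Stay/d} → row (4,4) (4,4)
That's 6 distinct rows out of 24 strategies.

6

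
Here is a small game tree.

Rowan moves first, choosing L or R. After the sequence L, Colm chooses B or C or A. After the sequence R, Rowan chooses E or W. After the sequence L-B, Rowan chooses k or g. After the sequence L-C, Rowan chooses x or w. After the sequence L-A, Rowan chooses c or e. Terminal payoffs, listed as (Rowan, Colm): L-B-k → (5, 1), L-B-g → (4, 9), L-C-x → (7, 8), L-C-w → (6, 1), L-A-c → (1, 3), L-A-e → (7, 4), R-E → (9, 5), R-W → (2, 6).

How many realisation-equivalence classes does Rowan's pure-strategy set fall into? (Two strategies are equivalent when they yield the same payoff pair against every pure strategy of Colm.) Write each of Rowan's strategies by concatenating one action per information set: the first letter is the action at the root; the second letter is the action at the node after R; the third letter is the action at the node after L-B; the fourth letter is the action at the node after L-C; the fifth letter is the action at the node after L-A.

Rowan has 32 pure strategies: LEkxc, LEkxe, LEkwc, LEkwe, LEgxc, LEgxe, LEgwc, LEgwe, LWkxc, LWkxe, LWkwc, LWkwe, LWgxc, LWgxe, LWgwc, LWgwe, REkxc, REkxe, REkwc, REkwe, REgxc, REgxe, REgwc, REgwe, RWkxc, RWkxe, RWkwc, RWkwe, RWgxc, RWgxe, RWgwc, RWgwe. Columns: B, C, A.
{LEkxc, LWkxc} → row (5,1) (7,8) (1,3)
{LEkxe, LWkxe} → row (5,1) (7,8) (7,4)
{LEkwc, LWkwc} → row (5,1) (6,1) (1,3)
{LEkwe, LWkwe} → row (5,1) (6,1) (7,4)
{LEgxc, LWgxc} → row (4,9) (7,8) (1,3)
{LEgxe, LWgxe} → row (4,9) (7,8) (7,4)
{LEgwc, LWgwc} → row (4,9) (6,1) (1,3)
{LEgwe, LWgwe} → row (4,9) (6,1) (7,4)
{REkxc, REkxe, REkwc, REkwe, REgxc, REgxe, REgwc, REgwe} → row (9,5) (9,5) (9,5)
{RWkxc, RWkxe, RWkwc, RWkwe, RWgxc, RWgxe, RWgwc, RWgwe} → row (2,6) (2,6) (2,6)
That's 10 distinct rows out of 32 strategies.

10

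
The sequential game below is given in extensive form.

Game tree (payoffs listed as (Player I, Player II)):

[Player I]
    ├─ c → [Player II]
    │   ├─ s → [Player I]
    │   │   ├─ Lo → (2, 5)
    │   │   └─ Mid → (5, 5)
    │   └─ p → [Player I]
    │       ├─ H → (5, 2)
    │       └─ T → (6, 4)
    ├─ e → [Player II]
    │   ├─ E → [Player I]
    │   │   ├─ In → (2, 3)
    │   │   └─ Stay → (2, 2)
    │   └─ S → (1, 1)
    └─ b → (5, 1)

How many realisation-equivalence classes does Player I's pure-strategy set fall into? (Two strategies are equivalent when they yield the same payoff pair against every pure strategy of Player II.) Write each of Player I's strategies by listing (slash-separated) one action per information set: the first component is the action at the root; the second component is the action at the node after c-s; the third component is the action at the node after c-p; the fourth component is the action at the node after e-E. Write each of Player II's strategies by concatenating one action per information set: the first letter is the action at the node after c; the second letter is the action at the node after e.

7

Player I has 24 pure strategies: c/Lo/H/In, c/Lo/H/Stay, c/Lo/T/In, c/Lo/T/Stay, c/Mid/H/In, c/Mid/H/Stay, c/Mid/T/In, c/Mid/T/Stay, e/Lo/H/In, e/Lo/H/Stay, e/Lo/T/In, e/Lo/T/Stay, e/Mid/H/In, e/Mid/H/Stay, e/Mid/T/In, e/Mid/T/Stay, b/Lo/H/In, b/Lo/H/Stay, b/Lo/T/In, b/Lo/T/Stay, b/Mid/H/In, b/Mid/H/Stay, b/Mid/T/In, b/Mid/T/Stay. Columns: sE, sS, pE, pS.
{c/Lo/H/In, c/Lo/H/Stay} → row (2,5) (2,5) (5,2) (5,2)
{c/Lo/T/In, c/Lo/T/Stay} → row (2,5) (2,5) (6,4) (6,4)
{c/Mid/H/In, c/Mid/H/Stay} → row (5,5) (5,5) (5,2) (5,2)
{c/Mid/T/In, c/Mid/T/Stay} → row (5,5) (5,5) (6,4) (6,4)
{e/Lo/H/In, e/Lo/T/In, e/Mid/H/In, e/Mid/T/In} → row (2,3) (1,1) (2,3) (1,1)
{e/Lo/H/Stay, e/Lo/T/Stay, e/Mid/H/Stay, e/Mid/T/Stay} → row (2,2) (1,1) (2,2) (1,1)
{b/Lo/H/In, b/Lo/H/Stay, b/Lo/T/In, b/Lo/T/Stay, b/Mid/H/In, b/Mid/H/Stay, b/Mid/T/In, b/Mid/T/Stay} → row (5,1) (5,1) (5,1) (5,1)
That's 7 distinct rows out of 24 strategies.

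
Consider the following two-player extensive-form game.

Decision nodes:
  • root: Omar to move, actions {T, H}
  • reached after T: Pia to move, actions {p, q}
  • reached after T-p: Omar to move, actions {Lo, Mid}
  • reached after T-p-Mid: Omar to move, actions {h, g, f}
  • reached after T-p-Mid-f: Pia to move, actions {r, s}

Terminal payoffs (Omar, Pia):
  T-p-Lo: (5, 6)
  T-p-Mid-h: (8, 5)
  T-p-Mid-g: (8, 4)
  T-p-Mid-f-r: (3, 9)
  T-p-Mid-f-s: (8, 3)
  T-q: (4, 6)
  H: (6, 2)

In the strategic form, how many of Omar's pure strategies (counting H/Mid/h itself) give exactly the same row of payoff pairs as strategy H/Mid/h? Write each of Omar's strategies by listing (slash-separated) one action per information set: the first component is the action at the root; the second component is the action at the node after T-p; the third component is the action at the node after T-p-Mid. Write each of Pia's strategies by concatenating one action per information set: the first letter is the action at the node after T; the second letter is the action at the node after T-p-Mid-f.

6

Row for H/Mid/h (columns pr, ps, qr, qs): (6,2) (6,2) (6,2) (6,2).
Under H/Mid/h, Omar's choice at the node after T-p and at the node after T-p-Mid can never be reached regardless of what Pia does, so varying those choices leaves every outcome unchanged.
Holding the reachable choices fixed and varying the unreachable ones freely already gives 2 × 3 = 6 equivalent strategies.
No other strategy reproduces this row, so those 6 are the full class: H/Lo/h, H/Lo/g, H/Lo/f, H/Mid/h, H/Mid/g, H/Mid/f.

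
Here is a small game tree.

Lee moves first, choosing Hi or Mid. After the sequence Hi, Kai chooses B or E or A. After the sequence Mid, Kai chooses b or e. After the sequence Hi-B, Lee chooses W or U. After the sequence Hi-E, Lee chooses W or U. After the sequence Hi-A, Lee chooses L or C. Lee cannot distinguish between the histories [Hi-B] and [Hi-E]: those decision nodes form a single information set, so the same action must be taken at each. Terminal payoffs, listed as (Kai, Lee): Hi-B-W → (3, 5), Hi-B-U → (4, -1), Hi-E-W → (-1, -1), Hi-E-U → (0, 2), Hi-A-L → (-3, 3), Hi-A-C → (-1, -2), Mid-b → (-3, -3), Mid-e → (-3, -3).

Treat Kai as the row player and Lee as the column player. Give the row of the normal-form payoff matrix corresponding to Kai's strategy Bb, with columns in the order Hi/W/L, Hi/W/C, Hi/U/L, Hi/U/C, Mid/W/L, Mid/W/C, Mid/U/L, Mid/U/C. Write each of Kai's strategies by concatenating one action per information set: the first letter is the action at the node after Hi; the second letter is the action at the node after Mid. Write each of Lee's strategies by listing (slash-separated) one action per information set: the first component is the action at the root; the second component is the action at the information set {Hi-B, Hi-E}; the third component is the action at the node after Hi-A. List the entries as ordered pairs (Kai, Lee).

(3,5) (3,5) (4,-1) (4,-1) (-3,-3) (-3,-3) (-3,-3) (-3,-3)

vs Hi/W/L: Lee plays Hi → Kai plays B at [Hi] → Lee plays W at [Hi-B] → (3, 5)
vs Hi/W/C: Lee plays Hi → Kai plays B at [Hi] → Lee plays W at [Hi-B] → (3, 5)
vs Hi/U/L: Lee plays Hi → Kai plays B at [Hi] → Lee plays U at [Hi-B] → (4, -1)
vs Hi/U/C: Lee plays Hi → Kai plays B at [Hi] → Lee plays U at [Hi-B] → (4, -1)
vs Mid/W/L: Lee plays Mid → Kai plays b at [Mid] → (-3, -3)
vs Mid/W/C: Lee plays Mid → Kai plays b at [Mid] → (-3, -3)
vs Mid/U/L: Lee plays Mid → Kai plays b at [Mid] → (-3, -3)
vs Mid/U/C: Lee plays Mid → Kai plays b at [Mid] → (-3, -3)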